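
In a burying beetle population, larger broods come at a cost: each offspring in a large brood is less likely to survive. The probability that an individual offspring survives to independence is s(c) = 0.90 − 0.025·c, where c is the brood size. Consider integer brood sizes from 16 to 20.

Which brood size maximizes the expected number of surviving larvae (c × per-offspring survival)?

18

Expected surviving larvae = c × s(c):
  c=16: 16 × 0.500 = 8.000
  c=17: 17 × 0.475 = 8.075
  c=18: 18 × 0.450 = 8.100
  c=19: 19 × 0.425 = 8.075
  c=20: 20 × 0.400 = 8.000
Maximum at c = 18 (8.100 surviving larvae).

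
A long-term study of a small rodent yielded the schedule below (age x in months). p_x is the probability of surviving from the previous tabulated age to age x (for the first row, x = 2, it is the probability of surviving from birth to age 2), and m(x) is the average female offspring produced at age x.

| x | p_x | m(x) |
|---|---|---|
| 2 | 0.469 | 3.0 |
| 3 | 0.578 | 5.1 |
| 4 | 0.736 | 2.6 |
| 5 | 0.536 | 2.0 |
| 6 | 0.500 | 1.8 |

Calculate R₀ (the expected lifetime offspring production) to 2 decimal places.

Survivorship from birth: l_x = p_2·p_3·…·p_x.
  l_2 = 0.46900
  l_3 = 0.27108
  l_4 = 0.19952
  l_5 = 0.10694
  l_6 = 0.05347
R₀ = Σ l_x m(x):
  age 2: 0.46900 × 3.0 = 1.4070
  age 3: 0.27108 × 5.1 = 1.3825
  age 4: 0.19952 × 2.6 = 0.5188
  age 5: 0.10694 × 2.0 = 0.2139
  age 6: 0.05347 × 1.8 = 0.0962
R₀ = 1.4070 + 1.3825 + 0.5188 + 0.2139 + 0.0962 = 3.6184

3.62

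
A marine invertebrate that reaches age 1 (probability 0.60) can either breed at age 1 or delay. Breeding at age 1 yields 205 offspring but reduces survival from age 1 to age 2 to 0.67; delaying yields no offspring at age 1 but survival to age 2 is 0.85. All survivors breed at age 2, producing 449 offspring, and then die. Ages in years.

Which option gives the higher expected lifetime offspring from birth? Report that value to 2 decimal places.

303.50

breed at age 1: R₀ = 0.60 × (205 + 0.67 × 449) = 0.60 × 505.8300 = 303.4980
delay to age 2: R₀ = 0.60 × (0.85 × 449) = 0.60 × 381.6500 = 228.9900
Higher: breed at age 1 (303.4980).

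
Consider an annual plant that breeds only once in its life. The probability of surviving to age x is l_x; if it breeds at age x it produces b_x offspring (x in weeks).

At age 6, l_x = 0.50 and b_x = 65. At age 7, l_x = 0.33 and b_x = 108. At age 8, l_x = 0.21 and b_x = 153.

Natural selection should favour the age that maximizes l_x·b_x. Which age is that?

7

Expected offspring if breeding at age x = l_x × b_x:
  age 6: 0.50 × 65 = 32.500
  age 7: 0.33 × 108 = 35.640
  age 8: 0.21 × 153 = 32.130
Maximum at age 7 (35.640).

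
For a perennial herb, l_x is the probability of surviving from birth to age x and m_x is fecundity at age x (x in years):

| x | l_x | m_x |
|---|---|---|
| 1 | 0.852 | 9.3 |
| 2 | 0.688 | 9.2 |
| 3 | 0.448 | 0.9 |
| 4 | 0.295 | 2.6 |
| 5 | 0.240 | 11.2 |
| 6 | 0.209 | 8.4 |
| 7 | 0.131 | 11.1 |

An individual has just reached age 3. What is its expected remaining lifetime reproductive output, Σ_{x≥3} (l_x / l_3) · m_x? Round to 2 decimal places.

15.78

l_3 = 0.448. Conditional survival from age 3 to x is l_x / l_3.
  x=3: (0.448/0.448) × 0.9 = 0.9000
  x=4: (0.295/0.448) × 2.6 = 1.7121
  x=5: (0.240/0.448) × 11.2 = 6.0000
  x=6: (0.209/0.448) × 8.4 = 3.9187
  x=7: (0.131/0.448) × 11.1 = 3.2458
Sum = 0.9000 + 1.7121 + 6.0000 + 3.9187 + 3.2458 = 15.7766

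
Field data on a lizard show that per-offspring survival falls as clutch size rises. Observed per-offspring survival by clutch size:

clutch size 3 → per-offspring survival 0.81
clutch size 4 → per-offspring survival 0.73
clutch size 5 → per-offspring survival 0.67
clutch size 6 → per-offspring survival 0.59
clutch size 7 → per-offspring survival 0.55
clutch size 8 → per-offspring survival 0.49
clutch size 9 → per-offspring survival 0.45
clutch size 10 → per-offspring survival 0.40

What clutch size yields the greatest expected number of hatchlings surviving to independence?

9

Expected hatchlings surviving to independence = c × s(c):
  c=3: 3 × 0.81 = 2.430
  c=4: 4 × 0.73 = 2.920
  c=5: 5 × 0.67 = 3.350
  c=6: 6 × 0.59 = 3.540
  c=7: 7 × 0.55 = 3.850
  c=8: 8 × 0.49 = 3.920
  c=9: 9 × 0.45 = 4.050
  c=10: 10 × 0.40 = 4.000
Maximum at c = 9 (4.050 hatchlings surviving to independence).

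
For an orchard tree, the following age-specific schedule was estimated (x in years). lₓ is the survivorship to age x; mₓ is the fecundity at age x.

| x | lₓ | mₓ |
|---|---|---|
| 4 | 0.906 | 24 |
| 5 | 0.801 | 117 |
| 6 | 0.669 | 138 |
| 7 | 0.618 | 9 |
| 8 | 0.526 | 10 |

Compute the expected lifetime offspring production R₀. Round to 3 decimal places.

218.605

R₀ = Σ lₓ mₓ:
  age 4: 0.906 × 24 = 21.7440
  age 5: 0.801 × 117 = 93.7170
  age 6: 0.669 × 138 = 92.3220
  age 7: 0.618 × 9 = 5.5620
  age 8: 0.526 × 10 = 5.2600
R₀ = 21.7440 + 93.7170 + 92.3220 + 5.5620 + 5.2600 = 218.6050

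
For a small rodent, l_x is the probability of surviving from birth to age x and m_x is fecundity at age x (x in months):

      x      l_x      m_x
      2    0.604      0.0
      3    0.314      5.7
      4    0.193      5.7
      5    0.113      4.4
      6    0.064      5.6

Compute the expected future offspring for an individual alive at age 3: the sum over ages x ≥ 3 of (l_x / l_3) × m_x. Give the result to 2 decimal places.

l_3 = 0.314. Conditional survival from age 3 to x is l_x / l_3.
  x=3: (0.314/0.314) × 5.7 = 5.7000
  x=4: (0.193/0.314) × 5.7 = 3.5035
  x=5: (0.113/0.314) × 4.4 = 1.5834
  x=6: (0.064/0.314) × 5.6 = 1.1414
Sum = 5.7000 + 3.5035 + 1.5834 + 1.1414 = 11.9283

11.93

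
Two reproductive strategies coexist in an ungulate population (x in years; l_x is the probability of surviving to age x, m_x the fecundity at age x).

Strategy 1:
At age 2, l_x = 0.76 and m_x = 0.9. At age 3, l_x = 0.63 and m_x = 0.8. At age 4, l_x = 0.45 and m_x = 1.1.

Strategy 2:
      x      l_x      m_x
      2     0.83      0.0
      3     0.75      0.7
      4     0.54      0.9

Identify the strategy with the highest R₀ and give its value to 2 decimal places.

1.68

Strategy 1: R₀ = 0.76×0.9 + 0.63×0.8 + 0.45×1.1 = 1.6830
Strategy 2: R₀ = 0.83×0.0 + 0.75×0.7 + 0.54×0.9 = 1.0110
Highest R₀: strategy 1 with 1.6830.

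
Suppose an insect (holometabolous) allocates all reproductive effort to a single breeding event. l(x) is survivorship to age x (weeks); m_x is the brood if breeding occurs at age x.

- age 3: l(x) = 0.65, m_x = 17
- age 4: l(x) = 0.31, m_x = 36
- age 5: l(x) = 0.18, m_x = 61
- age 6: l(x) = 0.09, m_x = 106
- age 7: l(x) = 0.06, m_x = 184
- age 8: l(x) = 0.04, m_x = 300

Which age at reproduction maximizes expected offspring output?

Expected offspring if breeding at age x = l(x) × m_x:
  age 3: 0.65 × 17 = 11.050
  age 4: 0.31 × 36 = 11.160
  age 5: 0.18 × 61 = 10.980
  age 6: 0.09 × 106 = 9.540
  age 7: 0.06 × 184 = 11.040
  age 8: 0.04 × 300 = 12.000
Maximum at age 8 (12.000).

8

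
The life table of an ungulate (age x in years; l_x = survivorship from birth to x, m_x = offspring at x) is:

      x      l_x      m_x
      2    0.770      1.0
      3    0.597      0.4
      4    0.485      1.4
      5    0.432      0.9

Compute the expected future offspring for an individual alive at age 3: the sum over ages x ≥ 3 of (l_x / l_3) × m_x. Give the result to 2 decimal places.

l_3 = 0.597. Conditional survival from age 3 to x is l_x / l_3.
  x=3: (0.597/0.597) × 0.4 = 0.4000
  x=4: (0.485/0.597) × 1.4 = 1.1374
  x=5: (0.432/0.597) × 0.9 = 0.6513
Sum = 0.4000 + 1.1374 + 0.6513 = 2.1886

2.19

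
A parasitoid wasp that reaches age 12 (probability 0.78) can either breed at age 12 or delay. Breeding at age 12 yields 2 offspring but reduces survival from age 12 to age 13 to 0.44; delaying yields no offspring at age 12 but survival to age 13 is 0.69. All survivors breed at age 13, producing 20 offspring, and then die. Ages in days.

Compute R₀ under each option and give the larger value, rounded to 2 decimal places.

10.76

breed at age 12: R₀ = 0.78 × (2 + 0.44 × 20) = 0.78 × 10.8000 = 8.4240
delay to age 13: R₀ = 0.78 × (0.69 × 20) = 0.78 × 13.8000 = 10.7640
Higher: delay to age 13 (10.7640).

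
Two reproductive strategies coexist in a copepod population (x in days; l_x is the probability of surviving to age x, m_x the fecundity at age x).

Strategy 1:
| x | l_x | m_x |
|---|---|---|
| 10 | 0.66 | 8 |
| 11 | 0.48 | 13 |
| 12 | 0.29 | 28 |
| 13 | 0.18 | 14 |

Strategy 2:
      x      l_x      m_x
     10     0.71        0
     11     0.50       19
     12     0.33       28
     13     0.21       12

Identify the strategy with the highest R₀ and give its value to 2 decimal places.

22.16

Strategy 1: R₀ = 0.66×8 + 0.48×13 + 0.29×28 + 0.18×14 = 22.1600
Strategy 2: R₀ = 0.71×0 + 0.50×19 + 0.33×28 + 0.21×12 = 21.2600
Highest R₀: strategy 1 with 22.1600.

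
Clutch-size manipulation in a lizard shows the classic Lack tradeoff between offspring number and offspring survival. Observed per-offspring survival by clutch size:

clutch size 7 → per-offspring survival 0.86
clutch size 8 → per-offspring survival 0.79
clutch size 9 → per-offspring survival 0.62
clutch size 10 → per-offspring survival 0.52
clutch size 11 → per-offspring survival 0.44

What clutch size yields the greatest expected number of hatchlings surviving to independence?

8

Expected hatchlings surviving to independence = c × s(c):
  c=7: 7 × 0.86 = 6.020
  c=8: 8 × 0.79 = 6.320
  c=9: 9 × 0.62 = 5.580
  c=10: 10 × 0.52 = 5.200
  c=11: 11 × 0.44 = 4.840
Maximum at c = 8 (6.320 hatchlings surviving to independence).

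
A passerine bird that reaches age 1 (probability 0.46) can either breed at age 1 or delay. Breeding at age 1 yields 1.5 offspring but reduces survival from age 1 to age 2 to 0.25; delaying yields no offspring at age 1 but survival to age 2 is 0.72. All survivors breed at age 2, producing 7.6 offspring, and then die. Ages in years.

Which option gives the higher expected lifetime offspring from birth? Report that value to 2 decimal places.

breed at age 1: R₀ = 0.46 × (1.5 + 0.25 × 7.6) = 0.46 × 3.4000 = 1.5640
delay to age 2: R₀ = 0.46 × (0.72 × 7.6) = 0.46 × 5.4720 = 2.5171
Higher: delay to age 2 (2.5171).

2.52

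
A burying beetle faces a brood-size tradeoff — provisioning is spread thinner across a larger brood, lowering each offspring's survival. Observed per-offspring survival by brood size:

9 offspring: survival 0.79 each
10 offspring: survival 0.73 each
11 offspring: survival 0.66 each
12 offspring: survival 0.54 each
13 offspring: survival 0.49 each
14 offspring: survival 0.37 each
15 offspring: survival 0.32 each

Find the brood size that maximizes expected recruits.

10

Expected recruits = c × s(c):
  c=9: 9 × 0.79 = 7.110
  c=10: 10 × 0.73 = 7.300
  c=11: 11 × 0.66 = 7.260
  c=12: 12 × 0.54 = 6.480
  c=13: 13 × 0.49 = 6.370
  c=14: 14 × 0.37 = 5.180
  c=15: 15 × 0.32 = 4.800
Maximum at c = 10 (7.300 recruits).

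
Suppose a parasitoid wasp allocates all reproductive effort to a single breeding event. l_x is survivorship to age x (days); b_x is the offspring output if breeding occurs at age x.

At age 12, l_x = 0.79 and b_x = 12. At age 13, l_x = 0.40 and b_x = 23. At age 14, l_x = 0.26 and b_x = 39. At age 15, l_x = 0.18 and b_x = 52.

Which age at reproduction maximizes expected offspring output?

14

Expected offspring if breeding at age x = l_x × b_x:
  age 12: 0.79 × 12 = 9.480
  age 13: 0.40 × 23 = 9.200
  age 14: 0.26 × 39 = 10.140
  age 15: 0.18 × 52 = 9.360
Maximum at age 14 (10.140).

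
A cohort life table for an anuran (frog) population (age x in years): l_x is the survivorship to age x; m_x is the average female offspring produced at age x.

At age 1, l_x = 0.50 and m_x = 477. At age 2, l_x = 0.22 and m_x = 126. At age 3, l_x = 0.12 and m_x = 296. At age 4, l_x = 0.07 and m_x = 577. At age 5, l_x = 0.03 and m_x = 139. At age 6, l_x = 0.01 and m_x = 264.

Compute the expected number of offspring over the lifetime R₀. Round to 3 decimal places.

348.940

R₀ = Σ l_x m_x:
  age 1: 0.50 × 477 = 238.5000
  age 2: 0.22 × 126 = 27.7200
  age 3: 0.12 × 296 = 35.5200
  age 4: 0.07 × 577 = 40.3900
  age 5: 0.03 × 139 = 4.1700
  age 6: 0.01 × 264 = 2.6400
R₀ = 238.5000 + 27.7200 + 35.5200 + 40.3900 + 4.1700 + 2.6400 = 348.9400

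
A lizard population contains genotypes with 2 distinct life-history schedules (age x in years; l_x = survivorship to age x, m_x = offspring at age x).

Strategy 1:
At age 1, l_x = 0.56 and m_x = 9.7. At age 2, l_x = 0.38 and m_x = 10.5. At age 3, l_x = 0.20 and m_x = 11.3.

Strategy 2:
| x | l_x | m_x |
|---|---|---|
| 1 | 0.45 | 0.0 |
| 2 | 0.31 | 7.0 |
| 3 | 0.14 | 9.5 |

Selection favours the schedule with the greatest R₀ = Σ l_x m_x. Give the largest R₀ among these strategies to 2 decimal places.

11.68

Strategy 1: R₀ = 0.56×9.7 + 0.38×10.5 + 0.20×11.3 = 11.6820
Strategy 2: R₀ = 0.45×0.0 + 0.31×7.0 + 0.14×9.5 = 3.5000
Highest R₀: strategy 1 with 11.6820.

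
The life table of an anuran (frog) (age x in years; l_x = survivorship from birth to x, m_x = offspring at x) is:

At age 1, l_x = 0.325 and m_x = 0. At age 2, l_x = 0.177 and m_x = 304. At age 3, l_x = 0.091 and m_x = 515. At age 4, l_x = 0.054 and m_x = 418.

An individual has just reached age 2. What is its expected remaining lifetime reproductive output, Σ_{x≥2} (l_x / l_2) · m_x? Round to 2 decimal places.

696.30

l_2 = 0.177. Conditional survival from age 2 to x is l_x / l_2.
  x=2: (0.177/0.177) × 304 = 304.0000
  x=3: (0.091/0.177) × 515 = 264.7740
  x=4: (0.054/0.177) × 418 = 127.5254
Sum = 304.0000 + 264.7740 + 127.5254 = 696.2994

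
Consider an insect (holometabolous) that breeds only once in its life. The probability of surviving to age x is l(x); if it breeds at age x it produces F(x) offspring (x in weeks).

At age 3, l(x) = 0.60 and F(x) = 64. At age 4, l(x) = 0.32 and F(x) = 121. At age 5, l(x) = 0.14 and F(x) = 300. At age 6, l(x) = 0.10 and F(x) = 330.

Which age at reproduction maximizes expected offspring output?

5

Expected offspring if breeding at age x = l(x) × F(x):
  age 3: 0.60 × 64 = 38.400
  age 4: 0.32 × 121 = 38.720
  age 5: 0.14 × 300 = 42.000
  age 6: 0.10 × 330 = 33.000
Maximum at age 5 (42.000).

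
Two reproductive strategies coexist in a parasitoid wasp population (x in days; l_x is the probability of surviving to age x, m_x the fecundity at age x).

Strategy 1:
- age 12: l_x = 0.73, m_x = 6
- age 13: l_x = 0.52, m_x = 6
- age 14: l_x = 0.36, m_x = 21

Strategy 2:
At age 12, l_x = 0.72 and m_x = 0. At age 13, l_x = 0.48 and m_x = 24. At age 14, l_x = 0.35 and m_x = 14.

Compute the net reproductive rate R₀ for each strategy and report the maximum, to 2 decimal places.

16.42

Strategy 1: R₀ = 0.73×6 + 0.52×6 + 0.36×21 = 15.0600
Strategy 2: R₀ = 0.72×0 + 0.48×24 + 0.35×14 = 16.4200
Highest R₀: strategy 2 with 16.4200.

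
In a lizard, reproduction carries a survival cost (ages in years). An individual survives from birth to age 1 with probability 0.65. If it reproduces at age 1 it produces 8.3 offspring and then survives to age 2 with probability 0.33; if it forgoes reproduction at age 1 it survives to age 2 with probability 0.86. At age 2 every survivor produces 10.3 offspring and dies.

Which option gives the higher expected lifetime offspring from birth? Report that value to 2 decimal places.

7.60

breed at age 1: R₀ = 0.65 × (8.3 + 0.33 × 10.3) = 0.65 × 11.6990 = 7.6044
delay to age 2: R₀ = 0.65 × (0.86 × 10.3) = 0.65 × 8.8580 = 5.7577
Higher: breed at age 1 (7.6044).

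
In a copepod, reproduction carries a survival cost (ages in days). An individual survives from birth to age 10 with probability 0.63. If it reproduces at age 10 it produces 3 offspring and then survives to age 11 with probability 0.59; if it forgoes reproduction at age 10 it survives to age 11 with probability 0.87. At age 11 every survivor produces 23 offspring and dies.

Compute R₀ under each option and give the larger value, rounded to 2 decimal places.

breed at age 10: R₀ = 0.63 × (3 + 0.59 × 23) = 0.63 × 16.5700 = 10.4391
delay to age 11: R₀ = 0.63 × (0.87 × 23) = 0.63 × 20.0100 = 12.6063
Higher: delay to age 11 (12.6063).

12.61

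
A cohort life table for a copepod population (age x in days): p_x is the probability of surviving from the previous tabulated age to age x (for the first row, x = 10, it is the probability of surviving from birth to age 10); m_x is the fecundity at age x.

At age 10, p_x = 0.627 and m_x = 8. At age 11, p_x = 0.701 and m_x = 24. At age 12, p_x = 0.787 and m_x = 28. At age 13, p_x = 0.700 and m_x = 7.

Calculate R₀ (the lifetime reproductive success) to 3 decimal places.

26.945

Survivorship from birth: l_x = p_10·p_11·…·p_x.
  l_10 = 0.62700
  l_11 = 0.43953
  l_12 = 0.34591
  l_13 = 0.24214
R₀ = Σ l_x m_x:
  age 10: 0.62700 × 8 = 5.0160
  age 11: 0.43953 × 24 = 10.5487
  age 12: 0.34591 × 28 = 9.6855
  age 13: 0.24214 × 7 = 1.6950
R₀ = 5.0160 + 10.5487 + 9.6855 + 1.6950 = 26.9452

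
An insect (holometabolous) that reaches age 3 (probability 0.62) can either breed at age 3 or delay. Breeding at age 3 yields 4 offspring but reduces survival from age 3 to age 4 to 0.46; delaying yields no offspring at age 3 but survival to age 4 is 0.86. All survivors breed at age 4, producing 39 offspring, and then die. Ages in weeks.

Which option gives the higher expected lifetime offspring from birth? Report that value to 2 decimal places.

breed at age 3: R₀ = 0.62 × (4 + 0.46 × 39) = 0.62 × 21.9400 = 13.6028
delay to age 4: R₀ = 0.62 × (0.86 × 39) = 0.62 × 33.5400 = 20.7948
Higher: delay to age 4 (20.7948).

20.79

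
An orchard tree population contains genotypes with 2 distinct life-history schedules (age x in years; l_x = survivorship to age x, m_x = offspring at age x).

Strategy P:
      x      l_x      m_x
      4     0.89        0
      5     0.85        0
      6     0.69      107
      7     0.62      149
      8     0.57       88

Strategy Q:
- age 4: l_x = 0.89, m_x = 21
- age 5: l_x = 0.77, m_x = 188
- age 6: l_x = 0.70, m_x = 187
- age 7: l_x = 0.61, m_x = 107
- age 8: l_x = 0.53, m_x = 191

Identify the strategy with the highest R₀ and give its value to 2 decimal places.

Strategy P: R₀ = 0.89×0 + 0.85×0 + 0.69×107 + 0.62×149 + 0.57×88 = 216.3700
Strategy Q: R₀ = 0.89×21 + 0.77×188 + 0.70×187 + 0.61×107 + 0.53×191 = 460.8500
Highest R₀: strategy Q with 460.8500.

460.85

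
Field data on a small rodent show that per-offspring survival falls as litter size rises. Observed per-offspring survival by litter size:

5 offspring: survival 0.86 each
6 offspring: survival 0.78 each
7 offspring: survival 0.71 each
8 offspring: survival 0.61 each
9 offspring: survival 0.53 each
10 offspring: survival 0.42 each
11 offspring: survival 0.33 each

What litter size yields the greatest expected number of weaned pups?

7

Expected weaned pups = c × s(c):
  c=5: 5 × 0.86 = 4.300
  c=6: 6 × 0.78 = 4.680
  c=7: 7 × 0.71 = 4.970
  c=8: 8 × 0.61 = 4.880
  c=9: 9 × 0.53 = 4.770
  c=10: 10 × 0.42 = 4.200
  c=11: 11 × 0.33 = 3.630
Maximum at c = 7 (4.970 weaned pups).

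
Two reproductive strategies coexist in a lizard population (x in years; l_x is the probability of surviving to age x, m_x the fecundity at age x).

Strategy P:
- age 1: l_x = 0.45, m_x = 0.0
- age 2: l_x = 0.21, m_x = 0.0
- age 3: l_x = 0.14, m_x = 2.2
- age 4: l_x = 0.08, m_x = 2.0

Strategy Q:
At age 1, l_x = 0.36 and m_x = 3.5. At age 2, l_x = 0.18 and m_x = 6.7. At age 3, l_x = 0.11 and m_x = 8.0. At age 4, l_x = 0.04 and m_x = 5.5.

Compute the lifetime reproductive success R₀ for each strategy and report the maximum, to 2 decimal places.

Strategy P: R₀ = 0.45×0.0 + 0.21×0.0 + 0.14×2.2 + 0.08×2.0 = 0.4680
Strategy Q: R₀ = 0.36×3.5 + 0.18×6.7 + 0.11×8.0 + 0.04×5.5 = 3.5660
Highest R₀: strategy Q with 3.5660.

3.57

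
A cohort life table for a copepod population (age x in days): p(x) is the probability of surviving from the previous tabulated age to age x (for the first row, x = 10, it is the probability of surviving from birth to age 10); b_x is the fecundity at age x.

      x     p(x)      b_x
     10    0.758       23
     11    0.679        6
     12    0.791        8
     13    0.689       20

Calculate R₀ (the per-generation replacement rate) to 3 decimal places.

29.389

Survivorship from birth: l_x = p_10·p_11·…·p_x.
  l_10 = 0.75800
  l_11 = 0.51468
  l_12 = 0.40711
  l_13 = 0.28050
R₀ = Σ l_x b_x:
  age 10: 0.75800 × 23 = 17.4340
  age 11: 0.51468 × 6 = 3.0881
  age 12: 0.40711 × 8 = 3.2569
  age 13: 0.28050 × 20 = 5.6100
R₀ = 17.4340 + 3.0881 + 3.2569 + 5.6100 = 29.3890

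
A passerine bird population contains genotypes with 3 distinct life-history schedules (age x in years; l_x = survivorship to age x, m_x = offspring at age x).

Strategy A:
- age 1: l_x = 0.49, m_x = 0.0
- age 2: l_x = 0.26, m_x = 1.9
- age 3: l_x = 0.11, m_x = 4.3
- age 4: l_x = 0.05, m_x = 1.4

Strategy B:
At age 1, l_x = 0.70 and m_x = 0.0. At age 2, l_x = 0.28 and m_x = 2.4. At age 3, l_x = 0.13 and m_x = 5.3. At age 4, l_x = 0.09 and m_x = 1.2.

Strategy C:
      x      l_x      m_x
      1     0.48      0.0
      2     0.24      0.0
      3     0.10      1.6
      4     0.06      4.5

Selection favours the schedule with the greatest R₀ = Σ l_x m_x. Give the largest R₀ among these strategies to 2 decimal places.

1.47

Strategy A: R₀ = 0.49×0.0 + 0.26×1.9 + 0.11×4.3 + 0.05×1.4 = 1.0370
Strategy B: R₀ = 0.70×0.0 + 0.28×2.4 + 0.13×5.3 + 0.09×1.2 = 1.4690
Strategy C: R₀ = 0.48×0.0 + 0.24×0.0 + 0.10×1.6 + 0.06×4.5 = 0.4300
Highest R₀: strategy B with 1.4690.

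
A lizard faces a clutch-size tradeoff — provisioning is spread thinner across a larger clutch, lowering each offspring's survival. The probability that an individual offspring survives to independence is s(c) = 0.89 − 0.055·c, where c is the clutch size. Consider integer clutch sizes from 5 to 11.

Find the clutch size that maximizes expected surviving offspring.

Expected surviving offspring = c × s(c):
  c=5: 5 × 0.615 = 3.075
  c=6: 6 × 0.560 = 3.360
  c=7: 7 × 0.505 = 3.535
  c=8: 8 × 0.450 = 3.600
  c=9: 9 × 0.395 = 3.555
  c=10: 10 × 0.340 = 3.400
  c=11: 11 × 0.285 = 3.135
Maximum at c = 8 (3.600 surviving offspring).

8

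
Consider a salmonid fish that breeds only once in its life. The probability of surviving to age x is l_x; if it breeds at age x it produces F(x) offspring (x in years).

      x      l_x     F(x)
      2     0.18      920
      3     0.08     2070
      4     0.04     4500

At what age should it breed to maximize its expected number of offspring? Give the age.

Expected offspring if breeding at age x = l_x × F(x):
  age 2: 0.18 × 920 = 165.600
  age 3: 0.08 × 2070 = 165.600
  age 4: 0.04 × 4500 = 180.000
Maximum at age 4 (180.000).

4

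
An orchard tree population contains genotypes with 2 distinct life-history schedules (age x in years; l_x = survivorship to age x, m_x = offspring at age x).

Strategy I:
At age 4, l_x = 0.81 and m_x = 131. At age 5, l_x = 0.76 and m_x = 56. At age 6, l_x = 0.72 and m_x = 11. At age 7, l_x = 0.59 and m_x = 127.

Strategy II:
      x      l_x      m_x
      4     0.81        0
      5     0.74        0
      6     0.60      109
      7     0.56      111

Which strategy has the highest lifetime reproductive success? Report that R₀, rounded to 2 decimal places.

231.52

Strategy I: R₀ = 0.81×131 + 0.76×56 + 0.72×11 + 0.59×127 = 231.5200
Strategy II: R₀ = 0.81×0 + 0.74×0 + 0.60×109 + 0.56×111 = 127.5600
Highest R₀: strategy I with 231.5200.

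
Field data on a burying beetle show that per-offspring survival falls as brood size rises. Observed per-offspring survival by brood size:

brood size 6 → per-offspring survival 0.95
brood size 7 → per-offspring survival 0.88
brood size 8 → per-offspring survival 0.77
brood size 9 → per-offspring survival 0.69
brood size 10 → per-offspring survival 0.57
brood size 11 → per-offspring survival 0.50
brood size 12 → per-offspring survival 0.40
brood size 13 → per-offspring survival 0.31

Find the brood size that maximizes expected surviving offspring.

Expected surviving offspring = c × s(c):
  c=6: 6 × 0.95 = 5.700
  c=7: 7 × 0.88 = 6.160
  c=8: 8 × 0.77 = 6.160
  c=9: 9 × 0.69 = 6.210
  c=10: 10 × 0.57 = 5.700
  c=11: 11 × 0.50 = 5.500
  c=12: 12 × 0.40 = 4.800
  c=13: 13 × 0.31 = 4.030
Maximum at c = 9 (6.210 surviving offspring).

9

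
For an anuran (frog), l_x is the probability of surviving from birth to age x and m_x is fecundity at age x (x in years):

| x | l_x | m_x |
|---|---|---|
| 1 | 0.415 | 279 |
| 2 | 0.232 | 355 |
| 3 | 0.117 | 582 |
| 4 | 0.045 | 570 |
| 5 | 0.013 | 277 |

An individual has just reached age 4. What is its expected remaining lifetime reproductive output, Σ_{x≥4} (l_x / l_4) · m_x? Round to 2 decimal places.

l_4 = 0.045. Conditional survival from age 4 to x is l_x / l_4.
  x=4: (0.045/0.045) × 570 = 570.0000
  x=5: (0.013/0.045) × 277 = 80.0222
Sum = 570.0000 + 80.0222 = 650.0222

650.02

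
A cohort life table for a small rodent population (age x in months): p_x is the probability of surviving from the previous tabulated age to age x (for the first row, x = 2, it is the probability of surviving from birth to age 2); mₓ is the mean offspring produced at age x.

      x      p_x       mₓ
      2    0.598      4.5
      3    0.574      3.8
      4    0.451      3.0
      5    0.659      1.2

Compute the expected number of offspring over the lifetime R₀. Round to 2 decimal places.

4.58

Survivorship from birth: l_x = p_2·p_3·…·p_x.
  l_2 = 0.59800
  l_3 = 0.34325
  l_4 = 0.15481
  l_5 = 0.10202
R₀ = Σ l_x mₓ:
  age 2: 0.59800 × 4.5 = 2.6910
  age 3: 0.34325 × 3.8 = 1.3043
  age 4: 0.15481 × 3.0 = 0.4644
  age 5: 0.10202 × 1.2 = 0.1224
R₀ = 2.6910 + 1.3043 + 0.4644 + 0.1224 = 4.5822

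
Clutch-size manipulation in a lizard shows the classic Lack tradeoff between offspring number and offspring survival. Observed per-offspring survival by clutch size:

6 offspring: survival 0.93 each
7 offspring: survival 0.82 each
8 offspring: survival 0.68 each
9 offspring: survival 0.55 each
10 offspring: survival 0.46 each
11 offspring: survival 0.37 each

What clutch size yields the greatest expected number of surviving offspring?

Expected surviving offspring = c × s(c):
  c=6: 6 × 0.93 = 5.580
  c=7: 7 × 0.82 = 5.740
  c=8: 8 × 0.68 = 5.440
  c=9: 9 × 0.55 = 4.950
  c=10: 10 × 0.46 = 4.600
  c=11: 11 × 0.37 = 4.070
Maximum at c = 7 (5.740 surviving offspring).

7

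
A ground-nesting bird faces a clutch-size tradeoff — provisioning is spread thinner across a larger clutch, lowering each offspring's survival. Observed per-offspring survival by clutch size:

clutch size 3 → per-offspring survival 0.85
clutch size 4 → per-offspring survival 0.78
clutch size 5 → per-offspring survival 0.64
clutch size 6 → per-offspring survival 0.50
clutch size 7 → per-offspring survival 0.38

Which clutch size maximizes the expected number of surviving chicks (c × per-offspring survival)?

Expected surviving chicks = c × s(c):
  c=3: 3 × 0.85 = 2.550
  c=4: 4 × 0.78 = 3.120
  c=5: 5 × 0.64 = 3.200
  c=6: 6 × 0.50 = 3.000
  c=7: 7 × 0.38 = 2.660
Maximum at c = 5 (3.200 surviving chicks).

5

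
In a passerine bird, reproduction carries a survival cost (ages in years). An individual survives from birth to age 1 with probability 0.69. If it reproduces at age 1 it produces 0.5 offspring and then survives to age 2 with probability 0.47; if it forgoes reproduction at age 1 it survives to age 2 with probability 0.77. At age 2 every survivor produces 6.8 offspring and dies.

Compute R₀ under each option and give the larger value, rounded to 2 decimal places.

3.61

breed at age 1: R₀ = 0.69 × (0.5 + 0.47 × 6.8) = 0.69 × 3.6960 = 2.5502
delay to age 2: R₀ = 0.69 × (0.77 × 6.8) = 0.69 × 5.2360 = 3.6128
Higher: delay to age 2 (3.6128).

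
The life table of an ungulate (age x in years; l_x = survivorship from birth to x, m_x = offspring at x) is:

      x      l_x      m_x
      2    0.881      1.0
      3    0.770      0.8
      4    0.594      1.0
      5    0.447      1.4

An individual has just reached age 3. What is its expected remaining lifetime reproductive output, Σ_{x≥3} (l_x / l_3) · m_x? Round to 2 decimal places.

l_3 = 0.770. Conditional survival from age 3 to x is l_x / l_3.
  x=3: (0.770/0.770) × 0.8 = 0.8000
  x=4: (0.594/0.770) × 1.0 = 0.7714
  x=5: (0.447/0.770) × 1.4 = 0.8127
Sum = 0.8000 + 0.7714 + 0.8127 = 2.3842

2.38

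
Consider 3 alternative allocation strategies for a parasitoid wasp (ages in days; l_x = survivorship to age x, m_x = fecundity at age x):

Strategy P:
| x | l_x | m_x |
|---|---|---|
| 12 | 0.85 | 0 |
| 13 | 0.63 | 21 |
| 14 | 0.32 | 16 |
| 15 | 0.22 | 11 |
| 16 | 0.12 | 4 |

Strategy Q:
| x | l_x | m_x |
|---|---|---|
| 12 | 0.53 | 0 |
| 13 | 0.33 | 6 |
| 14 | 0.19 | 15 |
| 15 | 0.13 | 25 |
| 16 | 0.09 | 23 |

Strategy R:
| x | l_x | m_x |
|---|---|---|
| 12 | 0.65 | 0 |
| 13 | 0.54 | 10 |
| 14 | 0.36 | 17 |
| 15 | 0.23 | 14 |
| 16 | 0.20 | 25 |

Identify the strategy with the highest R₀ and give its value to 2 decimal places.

21.25

Strategy P: R₀ = 0.85×0 + 0.63×21 + 0.32×16 + 0.22×11 + 0.12×4 = 21.2500
Strategy Q: R₀ = 0.53×0 + 0.33×6 + 0.19×15 + 0.13×25 + 0.09×23 = 10.1500
Strategy R: R₀ = 0.65×0 + 0.54×10 + 0.36×17 + 0.23×14 + 0.20×25 = 19.7400
Highest R₀: strategy P with 21.2500.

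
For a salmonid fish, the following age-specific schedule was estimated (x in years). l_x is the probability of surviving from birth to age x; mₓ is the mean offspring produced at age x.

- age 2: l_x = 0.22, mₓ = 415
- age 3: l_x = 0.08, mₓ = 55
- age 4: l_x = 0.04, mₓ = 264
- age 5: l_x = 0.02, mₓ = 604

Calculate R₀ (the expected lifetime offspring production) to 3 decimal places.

R₀ = Σ l_x mₓ:
  age 2: 0.22 × 415 = 91.3000
  age 3: 0.08 × 55 = 4.4000
  age 4: 0.04 × 264 = 10.5600
  age 5: 0.02 × 604 = 12.0800
R₀ = 91.3000 + 4.4000 + 10.5600 + 12.0800 = 118.3400

118.340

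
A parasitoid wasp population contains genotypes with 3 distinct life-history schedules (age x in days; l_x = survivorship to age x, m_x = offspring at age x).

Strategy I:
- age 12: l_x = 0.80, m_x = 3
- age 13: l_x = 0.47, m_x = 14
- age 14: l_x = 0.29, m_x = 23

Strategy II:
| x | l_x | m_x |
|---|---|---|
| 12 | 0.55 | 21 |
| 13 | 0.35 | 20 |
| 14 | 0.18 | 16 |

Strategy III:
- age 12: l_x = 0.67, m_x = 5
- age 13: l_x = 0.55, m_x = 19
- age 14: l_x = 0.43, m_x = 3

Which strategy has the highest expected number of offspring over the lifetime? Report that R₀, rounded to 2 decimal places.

Strategy I: R₀ = 0.80×3 + 0.47×14 + 0.29×23 = 15.6500
Strategy II: R₀ = 0.55×21 + 0.35×20 + 0.18×16 = 21.4300
Strategy III: R₀ = 0.67×5 + 0.55×19 + 0.43×3 = 15.0900
Highest R₀: strategy II with 21.4300.

21.43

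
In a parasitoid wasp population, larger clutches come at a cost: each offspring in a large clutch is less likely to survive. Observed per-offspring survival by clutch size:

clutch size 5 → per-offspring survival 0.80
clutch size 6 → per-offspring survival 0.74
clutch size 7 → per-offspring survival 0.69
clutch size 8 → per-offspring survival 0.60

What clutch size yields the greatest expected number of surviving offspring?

Expected surviving offspring = c × s(c):
  c=5: 5 × 0.80 = 4.000
  c=6: 6 × 0.74 = 4.440
  c=7: 7 × 0.69 = 4.830
  c=8: 8 × 0.60 = 4.800
Maximum at c = 7 (4.830 surviving offspring).

7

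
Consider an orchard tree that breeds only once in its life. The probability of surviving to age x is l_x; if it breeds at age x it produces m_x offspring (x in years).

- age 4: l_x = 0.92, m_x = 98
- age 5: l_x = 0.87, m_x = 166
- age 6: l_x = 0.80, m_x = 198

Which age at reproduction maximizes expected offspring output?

6

Expected offspring if breeding at age x = l_x × m_x:
  age 4: 0.92 × 98 = 90.160
  age 5: 0.87 × 166 = 144.420
  age 6: 0.80 × 198 = 158.400
Maximum at age 6 (158.400).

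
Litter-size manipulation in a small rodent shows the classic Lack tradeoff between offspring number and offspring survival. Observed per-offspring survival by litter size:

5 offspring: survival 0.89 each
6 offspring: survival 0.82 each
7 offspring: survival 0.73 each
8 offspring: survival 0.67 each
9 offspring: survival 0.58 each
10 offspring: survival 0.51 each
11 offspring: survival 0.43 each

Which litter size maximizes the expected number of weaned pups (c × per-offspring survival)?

Expected weaned pups = c × s(c):
  c=5: 5 × 0.89 = 4.450
  c=6: 6 × 0.82 = 4.920
  c=7: 7 × 0.73 = 5.110
  c=8: 8 × 0.67 = 5.360
  c=9: 9 × 0.58 = 5.220
  c=10: 10 × 0.51 = 5.100
  c=11: 11 × 0.43 = 4.730
Maximum at c = 8 (5.360 weaned pups).

8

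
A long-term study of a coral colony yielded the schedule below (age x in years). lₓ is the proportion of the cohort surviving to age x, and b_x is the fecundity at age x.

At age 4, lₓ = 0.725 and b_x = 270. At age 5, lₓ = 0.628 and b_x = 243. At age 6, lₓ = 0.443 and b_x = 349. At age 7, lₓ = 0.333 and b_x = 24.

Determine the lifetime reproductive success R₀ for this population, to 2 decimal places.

510.95

R₀ = Σ lₓ b_x:
  age 4: 0.725 × 270 = 195.7500
  age 5: 0.628 × 243 = 152.6040
  age 6: 0.443 × 349 = 154.6070
  age 7: 0.333 × 24 = 7.9920
R₀ = 195.7500 + 152.6040 + 154.6070 + 7.9920 = 510.9530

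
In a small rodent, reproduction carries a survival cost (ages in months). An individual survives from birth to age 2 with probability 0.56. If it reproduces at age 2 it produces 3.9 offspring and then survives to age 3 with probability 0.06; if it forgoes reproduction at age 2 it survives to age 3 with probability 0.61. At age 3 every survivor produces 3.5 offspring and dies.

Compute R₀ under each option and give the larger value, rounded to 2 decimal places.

2.30

breed at age 2: R₀ = 0.56 × (3.9 + 0.06 × 3.5) = 0.56 × 4.1100 = 2.3016
delay to age 3: R₀ = 0.56 × (0.61 × 3.5) = 0.56 × 2.1350 = 1.1956
Higher: breed at age 2 (2.3016).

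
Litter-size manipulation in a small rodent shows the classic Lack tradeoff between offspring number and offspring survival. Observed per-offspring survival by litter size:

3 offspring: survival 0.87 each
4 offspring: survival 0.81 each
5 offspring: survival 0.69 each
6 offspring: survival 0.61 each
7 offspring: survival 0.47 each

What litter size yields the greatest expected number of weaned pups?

Expected weaned pups = c × s(c):
  c=3: 3 × 0.87 = 2.610
  c=4: 4 × 0.81 = 3.240
  c=5: 5 × 0.69 = 3.450
  c=6: 6 × 0.61 = 3.660
  c=7: 7 × 0.47 = 3.290
Maximum at c = 6 (3.660 weaned pups).

6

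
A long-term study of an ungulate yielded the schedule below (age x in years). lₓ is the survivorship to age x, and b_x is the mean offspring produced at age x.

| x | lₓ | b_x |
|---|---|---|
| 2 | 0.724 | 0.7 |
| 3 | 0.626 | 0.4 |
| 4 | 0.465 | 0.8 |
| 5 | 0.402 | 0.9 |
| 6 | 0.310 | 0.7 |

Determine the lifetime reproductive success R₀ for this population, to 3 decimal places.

R₀ = Σ lₓ b_x:
  age 2: 0.724 × 0.7 = 0.5068
  age 3: 0.626 × 0.4 = 0.2504
  age 4: 0.465 × 0.8 = 0.3720
  age 5: 0.402 × 0.9 = 0.3618
  age 6: 0.310 × 0.7 = 0.2170
R₀ = 0.5068 + 0.2504 + 0.3720 + 0.3618 + 0.2170 = 1.7080

1.708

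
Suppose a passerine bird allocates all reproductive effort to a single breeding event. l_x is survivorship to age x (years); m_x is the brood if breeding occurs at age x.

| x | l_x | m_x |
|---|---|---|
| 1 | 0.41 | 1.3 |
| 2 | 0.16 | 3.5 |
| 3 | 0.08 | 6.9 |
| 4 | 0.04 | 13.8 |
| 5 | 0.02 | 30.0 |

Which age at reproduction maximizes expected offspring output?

5

Expected offspring if breeding at age x = l_x × m_x:
  age 1: 0.41 × 1.3 = 0.533
  age 2: 0.16 × 3.5 = 0.560
  age 3: 0.08 × 6.9 = 0.552
  age 4: 0.04 × 13.8 = 0.552
  age 5: 0.02 × 30.0 = 0.600
Maximum at age 5 (0.600).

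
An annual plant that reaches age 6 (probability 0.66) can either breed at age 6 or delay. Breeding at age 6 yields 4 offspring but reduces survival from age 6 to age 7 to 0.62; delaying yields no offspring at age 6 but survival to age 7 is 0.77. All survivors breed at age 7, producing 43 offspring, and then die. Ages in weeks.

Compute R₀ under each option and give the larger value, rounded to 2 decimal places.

breed at age 6: R₀ = 0.66 × (4 + 0.62 × 43) = 0.66 × 30.6600 = 20.2356
delay to age 7: R₀ = 0.66 × (0.77 × 43) = 0.66 × 33.1100 = 21.8526
Higher: delay to age 7 (21.8526).

21.85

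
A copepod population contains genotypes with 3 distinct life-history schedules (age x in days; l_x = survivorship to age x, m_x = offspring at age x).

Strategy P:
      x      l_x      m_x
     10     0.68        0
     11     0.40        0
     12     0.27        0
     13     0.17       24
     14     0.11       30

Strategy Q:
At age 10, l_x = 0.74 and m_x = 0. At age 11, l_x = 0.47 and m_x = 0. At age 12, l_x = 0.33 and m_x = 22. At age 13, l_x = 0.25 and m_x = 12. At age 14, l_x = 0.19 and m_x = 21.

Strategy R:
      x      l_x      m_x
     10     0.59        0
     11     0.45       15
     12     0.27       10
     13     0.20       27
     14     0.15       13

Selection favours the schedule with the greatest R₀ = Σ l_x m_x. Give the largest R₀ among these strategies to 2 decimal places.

16.80

Strategy P: R₀ = 0.68×0 + 0.40×0 + 0.27×0 + 0.17×24 + 0.11×30 = 7.3800
Strategy Q: R₀ = 0.74×0 + 0.47×0 + 0.33×22 + 0.25×12 + 0.19×21 = 14.2500
Strategy R: R₀ = 0.59×0 + 0.45×15 + 0.27×10 + 0.20×27 + 0.15×13 = 16.8000
Highest R₀: strategy R with 16.8000.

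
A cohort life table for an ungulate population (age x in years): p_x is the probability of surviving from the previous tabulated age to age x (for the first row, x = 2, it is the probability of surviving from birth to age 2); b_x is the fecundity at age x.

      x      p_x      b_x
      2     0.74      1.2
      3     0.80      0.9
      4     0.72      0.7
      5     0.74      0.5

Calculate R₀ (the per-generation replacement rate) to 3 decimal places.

1.877

Survivorship from birth: l_x = p_2·p_3·…·p_x.
  l_2 = 0.74000
  l_3 = 0.59200
  l_4 = 0.42624
  l_5 = 0.31542
R₀ = Σ l_x b_x:
  age 2: 0.74000 × 1.2 = 0.8880
  age 3: 0.59200 × 0.9 = 0.5328
  age 4: 0.42624 × 0.7 = 0.2984
  age 5: 0.31542 × 0.5 = 0.1577
R₀ = 0.8880 + 0.5328 + 0.2984 + 0.1577 = 1.8769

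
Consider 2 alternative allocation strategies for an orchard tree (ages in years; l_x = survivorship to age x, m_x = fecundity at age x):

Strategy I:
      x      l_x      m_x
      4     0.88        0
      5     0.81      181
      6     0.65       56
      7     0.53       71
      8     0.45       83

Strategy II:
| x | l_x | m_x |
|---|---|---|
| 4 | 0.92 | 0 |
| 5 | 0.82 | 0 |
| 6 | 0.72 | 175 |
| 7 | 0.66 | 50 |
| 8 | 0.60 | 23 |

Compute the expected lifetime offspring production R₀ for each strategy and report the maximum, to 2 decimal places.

257.99

Strategy I: R₀ = 0.88×0 + 0.81×181 + 0.65×56 + 0.53×71 + 0.45×83 = 257.9900
Strategy II: R₀ = 0.92×0 + 0.82×0 + 0.72×175 + 0.66×50 + 0.60×23 = 172.8000
Highest R₀: strategy I with 257.9900.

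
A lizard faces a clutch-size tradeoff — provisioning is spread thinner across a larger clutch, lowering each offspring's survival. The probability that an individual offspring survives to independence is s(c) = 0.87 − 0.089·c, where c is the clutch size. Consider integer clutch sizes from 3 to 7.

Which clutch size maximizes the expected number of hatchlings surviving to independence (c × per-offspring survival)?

5

Expected hatchlings surviving to independence = c × s(c):
  c=3: 3 × 0.603 = 1.809
  c=4: 4 × 0.514 = 2.056
  c=5: 5 × 0.425 = 2.125
  c=6: 6 × 0.336 = 2.016
  c=7: 7 × 0.247 = 1.729
Maximum at c = 5 (2.125 hatchlings surviving to independence).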